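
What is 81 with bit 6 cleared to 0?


81 & ~(1 << 6) = 17

17


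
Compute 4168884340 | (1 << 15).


4168884340 | (1 << 15) = 4168884340 | 32768 = 4168917108

4168917108


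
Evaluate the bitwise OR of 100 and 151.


0b1100100 | 0b10010111 = 0b11110111 = 247

247


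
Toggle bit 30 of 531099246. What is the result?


531099246 ^ (1 << 30) = 531099246 ^ 1073741824 = 1604841070

1604841070


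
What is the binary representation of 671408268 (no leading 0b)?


671408268 = 101000000001001110000010001100 in binary

101000000001001110000010001100


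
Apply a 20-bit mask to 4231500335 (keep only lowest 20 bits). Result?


4231500335 & 1048575 = 496175

496175


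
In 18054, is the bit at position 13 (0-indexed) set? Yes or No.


0b100011010000110, bit 13 = 0. No

No


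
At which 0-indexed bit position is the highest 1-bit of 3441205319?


0b11001101000111001010000001000111. Highest set bit at position 31

31


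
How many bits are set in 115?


0b1110011 has 5 set bits

5


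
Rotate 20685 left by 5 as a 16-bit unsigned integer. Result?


Rotate 0b101000011001101 left by 5 (16-bit) = 0b1100110101010 = 6570

6570


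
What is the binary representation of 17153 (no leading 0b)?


17153 = 100001100000001 in binary

100001100000001


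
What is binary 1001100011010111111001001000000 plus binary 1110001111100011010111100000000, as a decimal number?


1001100011010111111001001000000 + 1110001111100011010111100000000 = 10111110010111011010000101000000 = 3193807168

3193807168


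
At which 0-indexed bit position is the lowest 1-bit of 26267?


0b110011010011011. Lowest set bit at position 0

0


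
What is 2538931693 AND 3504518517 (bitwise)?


0b10010111010101010000010111101101 & 0b11010000111000101011010101110101 = 0b10010000010000000000010101100101 = 2420114789

2420114789


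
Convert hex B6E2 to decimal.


B6E2 hex = 46818 decimal

46818


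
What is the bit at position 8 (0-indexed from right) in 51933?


0b1100101011011101, position 8 = 0

0


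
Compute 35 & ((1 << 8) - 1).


35 & 255 = 35

35


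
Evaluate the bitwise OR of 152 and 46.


0b10011000 | 0b101110 = 0b10111110 = 190

190


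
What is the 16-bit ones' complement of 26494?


26494 ^ 65535 = 39041

39041


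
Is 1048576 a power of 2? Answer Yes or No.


0b100000000000000000000. Only one bit set => Yes

Yes


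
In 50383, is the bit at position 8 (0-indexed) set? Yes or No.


0b1100010011001111, bit 8 = 0. No

No


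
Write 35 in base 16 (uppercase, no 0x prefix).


35 = 23 hex

23


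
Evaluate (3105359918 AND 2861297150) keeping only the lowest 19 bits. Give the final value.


Step 1: 3105359918 & 2861297150 = 2819098670
Step 2: 2819098670 & 524287 = 2094

2094


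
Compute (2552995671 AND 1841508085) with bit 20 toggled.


Step 1: 2552995671 & 1841508085 = 134418005
Step 2: 134418005 ^ (1 << 20) = 134418005 ^ 1048576 = 135466581

135466581


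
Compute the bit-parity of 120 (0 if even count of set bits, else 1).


0b1111000 has 4 ones => parity 0

0


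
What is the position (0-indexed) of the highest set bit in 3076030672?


0b10110111010110001000000011010000. Highest set bit at position 31

31


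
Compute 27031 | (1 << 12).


27031 | (1 << 12) = 27031 | 4096 = 31127

31127


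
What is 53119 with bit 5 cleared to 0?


53119 & ~(1 << 5) = 53087

53087


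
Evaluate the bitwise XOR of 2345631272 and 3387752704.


0b10001011110011110111111000101000 ^ 0b11001001111011010000000100000000 = 0b1000010001000100111111100101000 = 1109557032

1109557032


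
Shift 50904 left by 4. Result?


0b1100011011011000 << 4 = 0b11000110110110000000 = 814464

814464


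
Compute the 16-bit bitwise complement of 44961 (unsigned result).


~0b1010111110100001 = 0b101000001011110 = 20574 (16-bit unsigned)

20574


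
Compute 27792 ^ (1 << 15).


27792 ^ (1 << 15) = 27792 ^ 32768 = 60560

60560


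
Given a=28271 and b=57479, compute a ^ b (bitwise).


28271 ^ 57479 = 36584

36584


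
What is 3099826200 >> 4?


0b10111000110000111001100000011000 >> 4 = 0b1011100011000011100110000001 = 193739137

193739137


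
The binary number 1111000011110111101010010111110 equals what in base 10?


1111000011110111101010010111110 in decimal = 2021381310

2021381310


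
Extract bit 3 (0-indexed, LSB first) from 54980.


0b1101011011000100, position 3 = 0

0


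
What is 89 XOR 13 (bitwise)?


0b1011001 ^ 0b1101 = 0b1010100 = 84

84


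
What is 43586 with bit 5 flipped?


43586 ^ (1 << 5) = 43586 ^ 32 = 43618

43618


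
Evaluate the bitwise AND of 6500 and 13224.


0b1100101100100 & 0b11001110101000 = 0b1000100100000 = 4384

4384


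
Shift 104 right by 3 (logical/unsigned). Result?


0b1101000 >> 3 = 0b1101 = 13

13


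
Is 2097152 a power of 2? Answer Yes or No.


0b1000000000000000000000. Only one bit set => Yes

Yes


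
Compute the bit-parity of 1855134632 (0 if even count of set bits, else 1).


0b1101110100100110001101110101000 has 16 ones => parity 0

0


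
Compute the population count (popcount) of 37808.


0b1001001110110000 has 7 set bits

7


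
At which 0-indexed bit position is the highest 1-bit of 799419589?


0b101111101001100010110011000101. Highest set bit at position 29

29


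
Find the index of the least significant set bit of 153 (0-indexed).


0b10011001. Lowest set bit at position 0

0


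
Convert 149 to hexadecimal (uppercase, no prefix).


149 = 95 hex

95


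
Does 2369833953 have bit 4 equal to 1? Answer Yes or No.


0b10001101010000001100101111100001, bit 4 = 0. No

No


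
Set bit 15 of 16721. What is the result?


16721 | (1 << 15) = 16721 | 32768 = 49489

49489


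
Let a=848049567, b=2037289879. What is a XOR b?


848049567 ^ 2037289879 = 1273144840

1273144840


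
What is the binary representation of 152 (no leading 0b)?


152 = 10011000 in binary

10011000


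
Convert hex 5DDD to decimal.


5DDD hex = 24029 decimal

24029


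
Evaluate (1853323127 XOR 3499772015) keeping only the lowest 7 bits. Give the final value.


Step 1: 1853323127 ^ 3499772015 = 3203219224
Step 2: 3203219224 & 127 = 24

24


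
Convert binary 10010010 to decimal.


10010010 in decimal = 146

146


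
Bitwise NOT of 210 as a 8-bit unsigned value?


~0b11010010 = 0b101101 = 45 (8-bit unsigned)

45


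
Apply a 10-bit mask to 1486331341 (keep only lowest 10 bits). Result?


1486331341 & 1023 = 461

461


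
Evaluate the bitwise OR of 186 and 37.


0b10111010 | 0b100101 = 0b10111111 = 191

191


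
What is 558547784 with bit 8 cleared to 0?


558547784 & ~(1 << 8) = 558547528

558547528


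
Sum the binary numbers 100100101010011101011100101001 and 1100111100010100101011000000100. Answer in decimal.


100100101010011101011100101001 + 1100111100010100101011000000100 = 10001100001101000010110100101101 = 2352229677

2352229677


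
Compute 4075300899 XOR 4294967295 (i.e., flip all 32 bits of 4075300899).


4075300899 ^ 4294967295 = 219666396

219666396


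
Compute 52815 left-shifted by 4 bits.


0b1100111001001111 << 4 = 0b11001110010011110000 = 845040

845040


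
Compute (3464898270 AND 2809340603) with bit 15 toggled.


Step 1: 3464898270 & 2809340603 = 2248286874
Step 2: 2248286874 ^ (1 << 15) = 2248286874 ^ 32768 = 2248319642

2248319642


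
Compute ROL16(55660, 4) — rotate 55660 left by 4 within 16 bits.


Rotate 0b1101100101101100 left by 4 (16-bit) = 0b1001011011001101 = 38605

38605


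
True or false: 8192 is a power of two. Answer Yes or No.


0b10000000000000. Only one bit set => Yes

Yes


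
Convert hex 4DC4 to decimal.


4DC4 hex = 19908 decimal

19908


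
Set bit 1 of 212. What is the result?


212 | (1 << 1) = 212 | 2 = 214

214


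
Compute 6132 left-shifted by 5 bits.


0b1011111110100 << 5 = 0b101111111010000000 = 196224

196224


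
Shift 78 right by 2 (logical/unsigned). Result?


0b1001110 >> 2 = 0b10011 = 19

19


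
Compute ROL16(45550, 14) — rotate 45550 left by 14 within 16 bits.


Rotate 0b1011000111101110 left by 14 (16-bit) = 0b1010110001111011 = 44155

44155


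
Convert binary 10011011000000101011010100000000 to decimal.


10011011000000101011010100000000 in decimal = 2600645888

2600645888


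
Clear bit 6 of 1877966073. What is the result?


1877966073 & ~(1 << 6) = 1877966009

1877966009


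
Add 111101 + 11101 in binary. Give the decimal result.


111101 + 11101 = 1011010 = 90

90


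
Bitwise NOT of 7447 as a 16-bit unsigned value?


~0b1110100010111 = 0b1110001011101000 = 58088 (16-bit unsigned)

58088


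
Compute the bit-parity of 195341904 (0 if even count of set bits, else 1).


0b1011101001001010111001010000 has 13 ones => parity 1

1


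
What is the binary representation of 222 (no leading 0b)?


222 = 11011110 in binary

11011110


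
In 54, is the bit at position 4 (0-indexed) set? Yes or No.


0b110110, bit 4 = 1. Yes

Yes


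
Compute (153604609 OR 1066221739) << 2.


Step 1: 153604609 | 1066221739 = 1068487339
Step 2: 1068487339 << 2 = 4273949356

4273949356


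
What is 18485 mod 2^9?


18485 & 511 = 53

53


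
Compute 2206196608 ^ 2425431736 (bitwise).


0b10000011011111111110001110000000 ^ 0b10010000100100010010011010111000 = 0b10011111011101100010100111000 = 334415160

334415160


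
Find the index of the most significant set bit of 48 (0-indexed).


0b110000. Highest set bit at position 5

5


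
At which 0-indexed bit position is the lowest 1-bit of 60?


0b111100. Lowest set bit at position 2

2


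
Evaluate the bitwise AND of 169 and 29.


0b10101001 & 0b11101 = 0b1001 = 9

9


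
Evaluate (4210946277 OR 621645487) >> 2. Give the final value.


Step 1: 4210946277 | 621645487 = 4294835951
Step 2: 4294835951 >> 2 = 1073708987

1073708987


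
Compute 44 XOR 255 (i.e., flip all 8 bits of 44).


44 ^ 255 = 211

211


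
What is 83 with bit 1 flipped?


83 ^ (1 << 1) = 83 ^ 2 = 81

81


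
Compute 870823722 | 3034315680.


0b110011111001111011011100101010 | 0b10110100110110111111101110100000 = 0b10110111111111111111111110101010 = 3087007658

3087007658


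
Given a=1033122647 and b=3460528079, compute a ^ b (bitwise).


1033122647 ^ 3460528079 = 4090971288

4090971288


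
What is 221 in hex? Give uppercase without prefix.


221 = DD hex

DD


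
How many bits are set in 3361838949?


0b11001000011000011001011101100101 has 15 set bits

15


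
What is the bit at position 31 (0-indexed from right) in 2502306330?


0b10010101001001100010101000011010, position 31 = 1

1


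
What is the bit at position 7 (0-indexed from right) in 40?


0b101000, position 7 = 0

0


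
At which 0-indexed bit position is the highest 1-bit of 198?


0b11000110. Highest set bit at position 7

7


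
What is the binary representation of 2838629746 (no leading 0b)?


2838629746 = 10101001001100100000110101110010 in binary

10101001001100100000110101110010


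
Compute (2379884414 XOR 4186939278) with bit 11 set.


Step 1: 2379884414 ^ 4186939278 = 1951774960
Step 2: 1951774960 | (1 << 11) = 1951774960 | 2048 = 1951774960

1951774960


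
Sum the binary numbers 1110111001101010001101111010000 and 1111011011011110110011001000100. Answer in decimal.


1110111001101010001101111010000 + 1111011011011110110011001000100 = 11110010101001001000001000010100 = 4070867476

4070867476


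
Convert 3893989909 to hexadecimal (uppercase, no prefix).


3893989909 = E8199215 hex

E8199215


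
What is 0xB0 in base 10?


B0 hex = 176 decimal

176


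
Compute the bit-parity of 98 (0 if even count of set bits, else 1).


0b1100010 has 3 ones => parity 1

1


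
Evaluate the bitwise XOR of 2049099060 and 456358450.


0b1111010001000101100010100110100 ^ 0b11011001100110111101000110010 = 0b1100001000100011011111100000110 = 1628552966

1628552966


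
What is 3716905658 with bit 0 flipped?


3716905658 ^ (1 << 0) = 3716905658 ^ 1 = 3716905659

3716905659


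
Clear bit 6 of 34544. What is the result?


34544 & ~(1 << 6) = 34480

34480


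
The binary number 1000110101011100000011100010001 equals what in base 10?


1000110101011100000011100010001 in decimal = 1185810193

1185810193


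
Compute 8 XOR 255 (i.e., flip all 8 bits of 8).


8 ^ 255 = 247

247


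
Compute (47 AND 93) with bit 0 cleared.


Step 1: 47 & 93 = 13
Step 2: 13 & ~(1 << 0) = 12

12


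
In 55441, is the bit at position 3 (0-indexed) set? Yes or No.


0b1101100010010001, bit 3 = 0. No

No


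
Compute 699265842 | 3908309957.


0b101001101011011111001100110010 | 0b11101000111101000001001111000101 = 0b11101001111111011111001111110111 = 3925734391

3925734391


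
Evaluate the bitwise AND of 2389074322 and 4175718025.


0b10001110011001100110000110010010 & 0b11111000111001000110011010001001 = 0b10001000011001000110000010000000 = 2288279680

2288279680


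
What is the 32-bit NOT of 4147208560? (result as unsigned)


~0b11110111001100010110000101110000 = 0b1000110011101001111010001111 = 147758735 (32-bit unsigned)

147758735


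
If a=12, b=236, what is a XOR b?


12 ^ 236 = 224

224


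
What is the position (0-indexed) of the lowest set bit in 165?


0b10100101. Lowest set bit at position 0

0


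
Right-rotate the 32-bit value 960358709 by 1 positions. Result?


Rotate 0b111001001111011110100100110101 right by 1 (32-bit) = 0b10011100100111101111010010011010 = 2627663002

2627663002


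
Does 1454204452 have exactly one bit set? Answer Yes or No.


0b1010110101011010110011000100100. Multiple bits set => No

No


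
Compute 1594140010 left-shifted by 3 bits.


0b1011111000001001010010101101010 << 3 = 0b1011111000001001010010101101010000 = 12753120080

12753120080


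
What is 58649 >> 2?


0b1110010100011001 >> 2 = 0b11100101000110 = 14662

14662


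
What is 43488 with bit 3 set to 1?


43488 | (1 << 3) = 43488 | 8 = 43496

43496


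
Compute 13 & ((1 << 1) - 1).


13 & 1 = 1

1


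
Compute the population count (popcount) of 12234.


0b10111111001010 has 9 set bits

9


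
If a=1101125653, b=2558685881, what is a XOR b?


1101125653 ^ 2558685881 = 3642993324

3642993324


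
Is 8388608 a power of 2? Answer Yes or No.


0b100000000000000000000000. Only one bit set => Yes

Yes


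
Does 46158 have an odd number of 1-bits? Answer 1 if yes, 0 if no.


0b1011010001001110 has 8 ones => parity 0

0


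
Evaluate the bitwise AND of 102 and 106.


0b1100110 & 0b1101010 = 0b1100010 = 98

98


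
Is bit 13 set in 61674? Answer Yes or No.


0b1111000011101010, bit 13 = 1. Yes

Yes


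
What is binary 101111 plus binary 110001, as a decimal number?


101111 + 110001 = 1100000 = 96

96


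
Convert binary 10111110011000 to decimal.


10111110011000 in decimal = 12184

12184


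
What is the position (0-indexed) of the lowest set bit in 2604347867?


0b10011011001110110011000111011011. Lowest set bit at position 0

0


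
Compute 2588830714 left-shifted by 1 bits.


0b10011010010011100110101111111010 << 1 = 0b100110100100111001101011111110100 = 5177661428

5177661428


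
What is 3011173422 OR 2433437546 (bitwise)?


0b10110011011110101101110000101110 | 0b10010001000010110100111101101010 = 0b10110011011110111101111101101110 = 3011239790

3011239790


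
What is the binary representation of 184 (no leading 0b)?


184 = 10111000 in binary

10111000


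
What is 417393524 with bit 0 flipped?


417393524 ^ (1 << 0) = 417393524 ^ 1 = 417393525

417393525


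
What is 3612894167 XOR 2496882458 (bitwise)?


0b11010111010110000110001111010111 ^ 0b10010100110100110110011100011010 = 0b1000011100010110000010011001101 = 1133184205

1133184205


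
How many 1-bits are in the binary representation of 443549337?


0b11010011100000000011010011001 has 12 set bits

12


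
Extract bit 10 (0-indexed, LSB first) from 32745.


0b111111111101001, position 10 = 1

1


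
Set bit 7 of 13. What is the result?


13 | (1 << 7) = 13 | 128 = 141

141


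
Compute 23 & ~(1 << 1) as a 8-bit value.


23 & ~(1 << 1) = 21

21


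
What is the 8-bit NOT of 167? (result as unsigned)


~0b10100111 = 0b1011000 = 88 (8-bit unsigned)

88


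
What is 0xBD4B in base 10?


BD4B hex = 48459 decimal

48459


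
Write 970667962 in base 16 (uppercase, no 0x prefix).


970667962 = 39DB37BA hex

39DB37BA


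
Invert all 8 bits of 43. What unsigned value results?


43 ^ 255 = 212

212


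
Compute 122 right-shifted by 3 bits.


0b1111010 >> 3 = 0b1111 = 15

15


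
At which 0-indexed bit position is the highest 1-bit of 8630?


0b10000110110110. Highest set bit at position 13

13


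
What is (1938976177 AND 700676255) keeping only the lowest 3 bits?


Step 1: 1938976177 & 700676255 = 562194577
Step 2: 562194577 & 7 = 1

1


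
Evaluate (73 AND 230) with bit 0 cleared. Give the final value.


Step 1: 73 & 230 = 64
Step 2: 64 & ~(1 << 0) = 64

64


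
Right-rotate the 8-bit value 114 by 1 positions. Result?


Rotate 0b1110010 right by 1 (8-bit) = 0b111001 = 57

57


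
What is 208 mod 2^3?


208 & 7 = 0

0


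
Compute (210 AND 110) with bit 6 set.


Step 1: 210 & 110 = 66
Step 2: 66 | (1 << 6) = 66 | 64 = 66

66


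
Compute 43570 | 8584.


0b1010101000110010 | 0b10000110001000 = 0b1010101110111010 = 43962

43962


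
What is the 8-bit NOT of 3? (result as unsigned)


~0b11 = 0b11111100 = 252 (8-bit unsigned)

252


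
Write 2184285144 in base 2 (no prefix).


2184285144 = 10000010001100011000101111011000 in binary

10000010001100011000101111011000


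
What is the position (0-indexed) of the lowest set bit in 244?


0b11110100. Lowest set bit at position 2

2


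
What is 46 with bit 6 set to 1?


46 | (1 << 6) = 46 | 64 = 110

110


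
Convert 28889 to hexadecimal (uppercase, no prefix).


28889 = 70D9 hex

70D9


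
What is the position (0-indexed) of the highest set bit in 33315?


0b1000001000100011. Highest set bit at position 15

15


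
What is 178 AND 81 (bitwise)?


0b10110010 & 0b1010001 = 0b10000 = 16

16


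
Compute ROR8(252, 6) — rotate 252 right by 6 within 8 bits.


Rotate 0b11111100 right by 6 (8-bit) = 0b11110011 = 243

243


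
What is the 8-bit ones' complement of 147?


147 ^ 255 = 108

108


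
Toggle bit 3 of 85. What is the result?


85 ^ (1 << 3) = 85 ^ 8 = 93

93


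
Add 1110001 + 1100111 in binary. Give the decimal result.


1110001 + 1100111 = 11011000 = 216

216


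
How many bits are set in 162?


0b10100010 has 3 set bits

3


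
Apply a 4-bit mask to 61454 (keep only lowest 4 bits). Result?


61454 & 15 = 14

14


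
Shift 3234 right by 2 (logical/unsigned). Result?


0b110010100010 >> 2 = 0b1100101000 = 808

808


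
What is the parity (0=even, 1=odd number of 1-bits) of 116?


0b1110100 has 4 ones => parity 0

0


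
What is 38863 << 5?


0b1001011111001111 << 5 = 0b100101111100111100000 = 1243616

1243616


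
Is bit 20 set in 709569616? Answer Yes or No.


0b101010010010110010110001010000, bit 20 = 0. No

No


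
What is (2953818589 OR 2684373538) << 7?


Step 1: 2953818589 | 2684373538 = 2953837567
Step 2: 2953837567 << 7 = 378091208576

378091208576


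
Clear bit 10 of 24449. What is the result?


24449 & ~(1 << 10) = 23425

23425


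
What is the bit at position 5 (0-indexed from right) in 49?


0b110001, position 5 = 1

1


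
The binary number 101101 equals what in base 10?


101101 in decimal = 45

45


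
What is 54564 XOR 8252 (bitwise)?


0b1101010100100100 ^ 0b10000000111100 = 0b1111010100011000 = 62744

62744


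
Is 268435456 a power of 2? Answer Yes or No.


0b10000000000000000000000000000. Only one bit set => Yes

Yes


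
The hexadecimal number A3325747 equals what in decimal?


A3325747 hex = 2737985351 decimal

2737985351


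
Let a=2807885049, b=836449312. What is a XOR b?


2807885049 ^ 836449312 = 2525485273

2525485273


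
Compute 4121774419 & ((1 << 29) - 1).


4121774419 & 536870911 = 363678035

363678035


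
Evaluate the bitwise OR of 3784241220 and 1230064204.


0b11100001100011101111000001000100 | 0b1001001010100010100101001001100 = 0b11101001110111111111101001001100 = 3923769932

3923769932


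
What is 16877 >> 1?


0b100000111101101 >> 1 = 0b10000011110110 = 8438

8438


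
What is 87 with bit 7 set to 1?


87 | (1 << 7) = 87 | 128 = 215

215


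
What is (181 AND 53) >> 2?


Step 1: 181 & 53 = 53
Step 2: 53 >> 2 = 13

13


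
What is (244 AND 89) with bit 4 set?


Step 1: 244 & 89 = 80
Step 2: 80 | (1 << 4) = 80 | 16 = 80

80


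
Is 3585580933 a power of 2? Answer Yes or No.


0b11010101101101111001111110000101. Multiple bits set => No

No


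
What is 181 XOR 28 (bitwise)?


0b10110101 ^ 0b11100 = 0b10101001 = 169

169


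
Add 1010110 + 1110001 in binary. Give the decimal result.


1010110 + 1110001 = 11000111 = 199

199


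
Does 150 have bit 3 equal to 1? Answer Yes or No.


0b10010110, bit 3 = 0. No

No


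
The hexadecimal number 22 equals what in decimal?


22 hex = 34 decimal

34


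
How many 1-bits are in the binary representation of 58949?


0b1110011001000101 has 8 set bits

8


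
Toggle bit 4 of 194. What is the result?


194 ^ (1 << 4) = 194 ^ 16 = 210

210


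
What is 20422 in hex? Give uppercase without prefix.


20422 = 4FC6 hex

4FC6


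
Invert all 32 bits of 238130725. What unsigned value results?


238130725 ^ 4294967295 = 4056836570

4056836570


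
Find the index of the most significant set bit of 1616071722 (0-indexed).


0b1100000010100110100110000101010. Highest set bit at position 30

30


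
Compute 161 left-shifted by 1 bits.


0b10100001 << 1 = 0b101000010 = 322

322


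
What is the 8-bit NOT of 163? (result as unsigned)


~0b10100011 = 0b1011100 = 92 (8-bit unsigned)

92


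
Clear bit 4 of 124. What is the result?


124 & ~(1 << 4) = 108

108


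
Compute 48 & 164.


0b110000 & 0b10100100 = 0b100000 = 32

32


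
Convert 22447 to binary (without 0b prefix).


22447 = 101011110101111 in binary

101011110101111


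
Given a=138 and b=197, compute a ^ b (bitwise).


138 ^ 197 = 79

79


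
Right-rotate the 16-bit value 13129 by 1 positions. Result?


Rotate 0b11001101001001 right by 1 (16-bit) = 0b1001100110100100 = 39332

39332


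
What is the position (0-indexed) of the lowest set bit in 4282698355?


0b11111111010001001100101001110011. Lowest set bit at position 0

0


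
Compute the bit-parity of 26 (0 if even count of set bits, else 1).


0b11010 has 3 ones => parity 1

1


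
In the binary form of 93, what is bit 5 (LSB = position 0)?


0b1011101, position 5 = 0

0


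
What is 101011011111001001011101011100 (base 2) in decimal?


101011011111001001011101011100 in decimal = 729585500

729585500


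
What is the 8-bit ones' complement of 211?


211 ^ 255 = 44

44


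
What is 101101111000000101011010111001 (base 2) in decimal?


101101111000000101011010111001 in decimal = 769676985

769676985


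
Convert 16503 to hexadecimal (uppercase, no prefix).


16503 = 4077 hex

4077


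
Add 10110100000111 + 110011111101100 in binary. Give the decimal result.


10110100000111 + 110011111101100 = 1001010011110011 = 38131

38131


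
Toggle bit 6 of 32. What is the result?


32 ^ (1 << 6) = 32 ^ 64 = 96

96


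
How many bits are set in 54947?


0b1101011010100011 has 9 set bits

9


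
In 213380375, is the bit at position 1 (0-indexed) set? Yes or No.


0b1100101101111110110100010111, bit 1 = 1. Yes

Yes


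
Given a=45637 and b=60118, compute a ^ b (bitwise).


45637 ^ 60118 = 22675

22675


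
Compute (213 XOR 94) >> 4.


Step 1: 213 ^ 94 = 139
Step 2: 139 >> 4 = 8

8


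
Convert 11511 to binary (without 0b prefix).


11511 = 10110011110111 in binary

10110011110111


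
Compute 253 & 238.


0b11111101 & 0b11101110 = 0b11101100 = 236

236


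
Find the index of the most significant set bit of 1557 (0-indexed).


0b11000010101. Highest set bit at position 10

10


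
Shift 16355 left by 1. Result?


0b11111111100011 << 1 = 0b111111111000110 = 32710

32710


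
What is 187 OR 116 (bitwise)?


0b10111011 | 0b1110100 = 0b11111111 = 255

255


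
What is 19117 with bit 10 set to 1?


19117 | (1 << 10) = 19117 | 1024 = 20141

20141


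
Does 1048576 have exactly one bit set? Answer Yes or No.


0b100000000000000000000. Only one bit set => Yes

Yes


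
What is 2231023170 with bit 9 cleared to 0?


2231023170 & ~(1 << 9) = 2231022658

2231022658


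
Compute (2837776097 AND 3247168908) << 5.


Step 1: 2837776097 & 3247168908 = 2164327552
Step 2: 2164327552 << 5 = 69258481664

69258481664


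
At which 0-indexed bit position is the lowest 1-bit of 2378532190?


0b10001101110001011000010101011110. Lowest set bit at position 1

1


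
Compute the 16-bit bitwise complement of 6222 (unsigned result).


~0b1100001001110 = 0b1110011110110001 = 59313 (16-bit unsigned)

59313


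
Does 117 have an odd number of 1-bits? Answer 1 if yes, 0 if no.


0b1110101 has 5 ones => parity 1

1


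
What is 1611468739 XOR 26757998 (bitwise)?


0b1100000000011010000111111000011 ^ 0b1100110000100101101101110 = 0b1100001100101010100010010101101 = 1637172397

1637172397


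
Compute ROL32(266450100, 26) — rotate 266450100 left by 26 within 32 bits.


Rotate 0b1111111000011011010010110100 left by 26 (32-bit) = 0b11010000001111111000011011010010 = 3493824210

3493824210


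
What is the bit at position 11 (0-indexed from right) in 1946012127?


0b1110011111111011100100111011111, position 11 = 1

1


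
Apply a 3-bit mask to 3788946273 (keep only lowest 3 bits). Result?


3788946273 & 7 = 1

1


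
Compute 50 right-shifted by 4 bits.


0b110010 >> 4 = 0b11 = 3

3


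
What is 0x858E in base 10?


858E hex = 34190 decimal

34190


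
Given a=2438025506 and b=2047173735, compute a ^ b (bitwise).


2438025506 ^ 2047173735 = 3948164421

3948164421


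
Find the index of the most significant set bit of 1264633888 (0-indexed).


0b1001011011000001100100000100000. Highest set bit at position 30

30


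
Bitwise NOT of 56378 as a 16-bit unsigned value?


~0b1101110000111010 = 0b10001111000101 = 9157 (16-bit unsigned)

9157


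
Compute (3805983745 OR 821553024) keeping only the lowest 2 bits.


Step 1: 3805983745 | 821553024 = 4076861313
Step 2: 4076861313 & 3 = 1

1


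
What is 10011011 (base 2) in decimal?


10011011 in decimal = 155

155


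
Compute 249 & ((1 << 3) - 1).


249 & 7 = 1

1


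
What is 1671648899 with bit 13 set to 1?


1671648899 | (1 << 13) = 1671648899 | 8192 = 1671657091

1671657091


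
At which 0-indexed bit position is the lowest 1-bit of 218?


0b11011010. Lowest set bit at position 1

1


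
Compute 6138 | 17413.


0b1011111111010 | 0b100010000000101 = 0b101011111111111 = 22527

22527


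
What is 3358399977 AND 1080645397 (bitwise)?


0b11001000001011010001110111101001 & 0b1000000011010010101011100010101 = 0b1000000001010010001010100000001 = 1076434177

1076434177


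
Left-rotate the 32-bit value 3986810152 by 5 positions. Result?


Rotate 0b11101101101000011110010100101000 left by 5 (32-bit) = 0b10110100001111001010010100011101 = 3023873309

3023873309


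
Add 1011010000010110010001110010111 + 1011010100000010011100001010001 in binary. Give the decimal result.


1011010000010110010001110010111 + 1011010100000010011100001010001 = 10110100100011000101101111101000 = 3029097448

3029097448


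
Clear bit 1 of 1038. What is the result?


1038 & ~(1 << 1) = 1036

1036


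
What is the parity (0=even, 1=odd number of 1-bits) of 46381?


0b1011010100101101 has 9 ones => parity 1

1


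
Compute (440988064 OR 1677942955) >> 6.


Step 1: 440988064 | 1677942955 = 2118906283
Step 2: 2118906283 >> 6 = 33107910

33107910


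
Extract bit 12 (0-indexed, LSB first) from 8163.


0b1111111100011, position 12 = 1

1


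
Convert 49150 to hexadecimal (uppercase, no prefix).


49150 = BFFE hex

BFFE


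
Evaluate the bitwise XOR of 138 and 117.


0b10001010 ^ 0b1110101 = 0b11111111 = 255

255


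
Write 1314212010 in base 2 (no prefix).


1314212010 = 1001110010101010100100010101010 in binary

1001110010101010100100010101010


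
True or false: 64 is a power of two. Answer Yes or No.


0b1000000. Only one bit set => Yes

Yes


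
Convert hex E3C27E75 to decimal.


E3C27E75 hex = 3821174389 decimal

3821174389


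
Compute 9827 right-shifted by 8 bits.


0b10011001100011 >> 8 = 0b100110 = 38

38


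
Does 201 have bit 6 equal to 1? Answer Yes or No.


0b11001001, bit 6 = 1. Yes

Yes


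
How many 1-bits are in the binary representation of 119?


0b1110111 has 6 set bits

6


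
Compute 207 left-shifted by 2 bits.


0b11001111 << 2 = 0b1100111100 = 828

828


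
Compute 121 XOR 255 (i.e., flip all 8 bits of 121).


121 ^ 255 = 134

134


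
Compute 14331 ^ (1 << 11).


14331 ^ (1 << 11) = 14331 ^ 2048 = 16379

16379


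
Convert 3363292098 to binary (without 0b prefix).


3363292098 = 11001000011101111100001111000010 in binary

11001000011101111100001111000010


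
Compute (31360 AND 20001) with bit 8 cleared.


Step 1: 31360 & 20001 = 18944
Step 2: 18944 & ~(1 << 8) = 18944

18944


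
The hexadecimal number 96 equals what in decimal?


96 hex = 150 decimal

150


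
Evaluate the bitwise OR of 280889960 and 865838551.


0b10000101111100000101001101000 | 0b110011100110111010010111010111 = 0b110011101111111010111111111111 = 868200447

868200447


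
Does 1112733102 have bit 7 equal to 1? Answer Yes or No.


0b1000010010100101111010110101110, bit 7 = 1. Yes

Yes


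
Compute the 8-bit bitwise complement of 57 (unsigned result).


~0b111001 = 0b11000110 = 198 (8-bit unsigned)

198


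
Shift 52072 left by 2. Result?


0b1100101101101000 << 2 = 0b110010110110100000 = 208288

208288


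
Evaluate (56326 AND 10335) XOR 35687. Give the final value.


Step 1: 56326 & 10335 = 2054
Step 2: 2054 ^ 35687 = 33633

33633


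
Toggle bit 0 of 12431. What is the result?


12431 ^ (1 << 0) = 12431 ^ 1 = 12430

12430


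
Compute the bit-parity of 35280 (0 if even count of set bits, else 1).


0b1000100111010000 has 6 ones => parity 0

0


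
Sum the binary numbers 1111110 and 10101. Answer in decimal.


1111110 + 10101 = 10010011 = 147

147


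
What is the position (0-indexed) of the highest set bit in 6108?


0b1011111011100. Highest set bit at position 12

12


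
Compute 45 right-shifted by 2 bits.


0b101101 >> 2 = 0b1011 = 11

11


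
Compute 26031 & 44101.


0b110010110101111 & 0b1010110001000101 = 0b10010000000101 = 9221

9221


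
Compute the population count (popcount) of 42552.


0b1010011000111000 has 7 set bits

7


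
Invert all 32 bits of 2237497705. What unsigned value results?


2237497705 ^ 4294967295 = 2057469590

2057469590


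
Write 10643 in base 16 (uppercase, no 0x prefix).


10643 = 2993 hex

2993


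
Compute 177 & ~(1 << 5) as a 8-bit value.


177 & ~(1 << 5) = 145

145


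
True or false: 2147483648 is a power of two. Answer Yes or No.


0b10000000000000000000000000000000. Only one bit set => Yes

Yes


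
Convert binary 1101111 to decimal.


1101111 in decimal = 111

111


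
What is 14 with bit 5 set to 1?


14 | (1 << 5) = 14 | 32 = 46

46


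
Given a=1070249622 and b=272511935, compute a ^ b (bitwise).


1070249622 ^ 272511935 = 804554025

804554025


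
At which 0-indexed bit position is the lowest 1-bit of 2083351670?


0b1111100001011010110110001110110. Lowest set bit at position 1

1


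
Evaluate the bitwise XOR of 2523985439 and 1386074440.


0b10010110011100001111011000011111 ^ 0b1010010100111011101000101001000 = 0b11000100111011010010011101010111 = 3303876439

3303876439


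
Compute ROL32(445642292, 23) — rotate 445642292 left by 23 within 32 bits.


Rotate 0b11010100011111111011000110100 left by 23 (32-bit) = 0b11010000011010100011111111011 = 437078011

437078011


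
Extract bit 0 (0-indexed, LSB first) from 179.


0b10110011, position 0 = 1

1


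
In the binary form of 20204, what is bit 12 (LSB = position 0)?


0b100111011101100, position 12 = 0

0


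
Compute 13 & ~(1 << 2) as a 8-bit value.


13 & ~(1 << 2) = 9

9


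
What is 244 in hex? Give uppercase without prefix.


244 = F4 hex

F4


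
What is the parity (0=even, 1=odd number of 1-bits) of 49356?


0b1100000011001100 has 6 ones => parity 0

0


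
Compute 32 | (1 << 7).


32 | (1 << 7) = 32 | 128 = 160

160


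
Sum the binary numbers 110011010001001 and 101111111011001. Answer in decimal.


110011010001001 + 101111111011001 = 1100011001100010 = 50786

50786


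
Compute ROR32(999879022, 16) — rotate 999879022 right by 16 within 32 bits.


Rotate 0b111011100110001111000101101110 right by 16 (32-bit) = 0b11110001011011100011101110011000 = 4050533272

4050533272


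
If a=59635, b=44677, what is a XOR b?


59635 ^ 44677 = 18038

18038


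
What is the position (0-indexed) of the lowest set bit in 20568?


0b101000001011000. Lowest set bit at position 3

3


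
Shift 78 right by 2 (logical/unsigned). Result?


0b1001110 >> 2 = 0b10011 = 19

19


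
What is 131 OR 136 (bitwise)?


0b10000011 | 0b10001000 = 0b10001011 = 139

139


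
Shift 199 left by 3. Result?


0b11000111 << 3 = 0b11000111000 = 1592

1592


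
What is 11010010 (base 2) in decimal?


11010010 in decimal = 210

210


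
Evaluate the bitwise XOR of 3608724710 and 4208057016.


0b11010111000110001100010011100110 ^ 0b11111010110100011101101010111000 = 0b101101110010010001111001011110 = 768155230

768155230


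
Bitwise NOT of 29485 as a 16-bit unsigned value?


~0b111001100101101 = 0b1000110011010010 = 36050 (16-bit unsigned)

36050


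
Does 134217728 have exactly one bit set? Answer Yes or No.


0b1000000000000000000000000000. Only one bit set => Yes

Yes


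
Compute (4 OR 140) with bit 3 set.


Step 1: 4 | 140 = 140
Step 2: 140 | (1 << 3) = 140 | 8 = 140

140


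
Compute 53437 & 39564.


0b1101000010111101 & 0b1001101010001100 = 0b1001000010001100 = 37004

37004


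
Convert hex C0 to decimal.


C0 hex = 192 decimal

192


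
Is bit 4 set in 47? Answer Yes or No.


0b101111, bit 4 = 0. No

No


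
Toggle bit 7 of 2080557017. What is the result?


2080557017 ^ (1 << 7) = 2080557017 ^ 128 = 2080556889

2080556889


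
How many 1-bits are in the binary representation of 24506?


0b101111110111010 has 11 set bits

11


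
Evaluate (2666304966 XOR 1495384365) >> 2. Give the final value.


Step 1: 2666304966 ^ 1495384365 = 3352122603
Step 2: 3352122603 >> 2 = 838030650

838030650


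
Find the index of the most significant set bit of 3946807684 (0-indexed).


0b11101011001111111000000110000100. Highest set bit at position 31

31


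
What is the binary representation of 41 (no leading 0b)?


41 = 101001 in binary

101001


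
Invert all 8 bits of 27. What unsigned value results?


27 ^ 255 = 228

228


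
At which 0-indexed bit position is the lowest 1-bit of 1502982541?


0b1011001100101011011000110001101. Lowest set bit at position 0

0


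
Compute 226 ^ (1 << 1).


226 ^ (1 << 1) = 226 ^ 2 = 224

224


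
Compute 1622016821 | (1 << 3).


1622016821 | (1 << 3) = 1622016821 | 8 = 1622016829

1622016829


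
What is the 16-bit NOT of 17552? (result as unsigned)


~0b100010010010000 = 0b1011101101101111 = 47983 (16-bit unsigned)

47983


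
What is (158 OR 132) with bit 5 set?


Step 1: 158 | 132 = 158
Step 2: 158 | (1 << 5) = 158 | 32 = 190

190


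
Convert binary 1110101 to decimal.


1110101 in decimal = 117

117


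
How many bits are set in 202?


0b11001010 has 4 set bits

4


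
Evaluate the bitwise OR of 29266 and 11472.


0b111001001010010 | 0b10110011010000 = 0b111111011010010 = 32466

32466


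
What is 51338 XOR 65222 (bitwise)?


0b1100100010001010 ^ 0b1111111011000110 = 0b11011001001100 = 13900

13900


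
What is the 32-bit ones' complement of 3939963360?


3939963360 ^ 4294967295 = 355003935

355003935


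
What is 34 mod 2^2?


34 & 3 = 2

2


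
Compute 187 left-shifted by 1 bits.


0b10111011 << 1 = 0b101110110 = 374

374


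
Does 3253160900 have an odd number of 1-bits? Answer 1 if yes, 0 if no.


0b11000001111001110100101111000100 has 16 ones => parity 0

0


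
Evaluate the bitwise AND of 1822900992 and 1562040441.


0b1101100101001110100001100000000 & 0b1011101000110101101100001111001 = 0b1001100000000100100000000000000 = 1275215872

1275215872


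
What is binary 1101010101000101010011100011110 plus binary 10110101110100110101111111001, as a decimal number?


1101010101000101010011100011110 + 10110101110100110101111111001 = 10000001010111010001001100010111 = 2170360599

2170360599


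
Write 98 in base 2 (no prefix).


98 = 1100010 in binary

1100010


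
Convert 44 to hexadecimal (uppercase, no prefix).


44 = 2C hex

2C


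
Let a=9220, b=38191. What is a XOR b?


9220 ^ 38191 = 45355

45355


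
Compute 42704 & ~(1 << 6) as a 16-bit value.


42704 & ~(1 << 6) = 42640

42640


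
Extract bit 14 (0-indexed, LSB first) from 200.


0b11001000, position 14 = 0

0


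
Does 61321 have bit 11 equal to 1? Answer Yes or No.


0b1110111110001001, bit 11 = 1. Yes

Yes


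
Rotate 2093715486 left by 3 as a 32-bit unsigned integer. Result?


Rotate 0b1111100110010111001000000011110 left by 3 (32-bit) = 0b11100110010111001000000011110011 = 3864822003

3864822003


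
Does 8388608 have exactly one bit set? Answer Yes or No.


0b100000000000000000000000. Only one bit set => Yes

Yes


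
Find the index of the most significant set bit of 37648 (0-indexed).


0b1001001100010000. Highest set bit at position 15

15


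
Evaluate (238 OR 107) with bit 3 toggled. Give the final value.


Step 1: 238 | 107 = 239
Step 2: 239 ^ (1 << 3) = 239 ^ 8 = 231

231
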